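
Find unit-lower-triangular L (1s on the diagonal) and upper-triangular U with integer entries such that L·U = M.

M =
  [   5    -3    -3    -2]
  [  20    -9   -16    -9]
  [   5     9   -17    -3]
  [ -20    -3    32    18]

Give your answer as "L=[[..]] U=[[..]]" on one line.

  row1 -= 4·row0 → [0,3,-4,-1]
  row2 -= 1·row0 → [0,12,-14,-1]
  row3 -= -4·row0 → [0,-15,20,10]
  row2 -= 4·row1 → [0,0,2,3]
  row3 -= -5·row1 → [0,0,0,5]
  row3 -= 0·row2 → [0,0,0,5]

L=[[1,0,0,0],[4,1,0,0],[1,4,1,0],[-4,-5,0,1]] U=[[5,-3,-3,-2],[0,3,-4,-1],[0,0,2,3],[0,0,0,5]]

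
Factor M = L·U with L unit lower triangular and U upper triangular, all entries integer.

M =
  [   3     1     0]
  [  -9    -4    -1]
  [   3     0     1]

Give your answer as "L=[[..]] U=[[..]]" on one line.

L=[[1,0,0],[-3,1,0],[1,1,1]] U=[[3,1,0],[0,-1,-1],[0,0,2]]

  R1 -= -3·R0 → [0,-1,-1]
  R2 -= 1·R0 → [0,-1,1]
  R2 -= 1·R1 → [0,0,2]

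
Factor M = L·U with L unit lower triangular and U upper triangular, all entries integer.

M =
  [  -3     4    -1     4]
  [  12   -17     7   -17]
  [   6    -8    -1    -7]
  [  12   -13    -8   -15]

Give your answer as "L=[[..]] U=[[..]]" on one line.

  R1 -= -4·R0 → [0,-1,3,-1]
  R2 -= -2·R0 → [0,0,-3,1]
  R3 -= -4·R0 → [0,3,-12,1]
  R2 -= 0·R1 → [0,0,-3,1]
  R3 -= -3·R1 → [0,0,-3,-2]
  R3 -= 1·R2 → [0,0,0,-3]

L=[[1,0,0,0],[-4,1,0,0],[-2,0,1,0],[-4,-3,1,1]] U=[[-3,4,-1,4],[0,-1,3,-1],[0,0,-3,1],[0,0,0,-3]]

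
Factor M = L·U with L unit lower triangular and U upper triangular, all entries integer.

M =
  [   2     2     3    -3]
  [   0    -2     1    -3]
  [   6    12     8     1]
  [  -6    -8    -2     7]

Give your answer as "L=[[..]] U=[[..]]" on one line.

L=[[1,0,0,0],[0,1,0,0],[3,-3,1,0],[-3,1,3,1]] U=[[2,2,3,-3],[0,-2,1,-3],[0,0,2,1],[0,0,0,-2]]

  r1 -= 0·r0 → [0,-2,1,-3]
  r2 -= 3·r0 → [0,6,-1,10]
  r3 -= -3·r0 → [0,-2,7,-2]
  r2 -= -3·r1 → [0,0,2,1]
  r3 -= 1·r1 → [0,0,6,1]
  r3 -= 3·r2 → [0,0,0,-2]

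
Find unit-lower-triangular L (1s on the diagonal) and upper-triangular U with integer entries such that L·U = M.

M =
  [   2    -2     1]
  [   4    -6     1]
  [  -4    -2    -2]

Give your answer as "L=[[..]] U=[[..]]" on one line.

L=[[1,0,0],[2,1,0],[-2,3,1]] U=[[2,-2,1],[0,-2,-1],[0,0,3]]

  R1 -= 2·R0 → [0,-2,-1]
  R2 -= -2·R0 → [0,-6,0]
  R2 -= 3·R1 → [0,0,3]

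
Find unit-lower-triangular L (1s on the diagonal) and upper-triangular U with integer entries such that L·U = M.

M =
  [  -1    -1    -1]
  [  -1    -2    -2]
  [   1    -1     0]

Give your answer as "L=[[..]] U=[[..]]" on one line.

  R1 -= 1·R0 → [0,-1,-1]
  R2 -= -1·R0 → [0,-2,-1]
  R2 -= 2·R1 → [0,0,1]

L=[[1,0,0],[1,1,0],[-1,2,1]] U=[[-1,-1,-1],[0,-1,-1],[0,0,1]]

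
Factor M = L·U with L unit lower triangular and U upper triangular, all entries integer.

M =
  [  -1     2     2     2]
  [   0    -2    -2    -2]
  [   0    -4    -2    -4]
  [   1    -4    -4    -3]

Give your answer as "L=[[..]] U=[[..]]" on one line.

  R1 -= 0·R0 → [0,-2,-2,-2]
  R2 -= 0·R0 → [0,-4,-2,-4]
  R3 -= -1·R0 → [0,-2,-2,-1]
  R2 -= 2·R1 → [0,0,2,0]
  R3 -= 1·R1 → [0,0,0,1]
  R3 -= 0·R2 → [0,0,0,1]

L=[[1,0,0,0],[0,1,0,0],[0,2,1,0],[-1,1,0,1]] U=[[-1,2,2,2],[0,-2,-2,-2],[0,0,2,0],[0,0,0,1]]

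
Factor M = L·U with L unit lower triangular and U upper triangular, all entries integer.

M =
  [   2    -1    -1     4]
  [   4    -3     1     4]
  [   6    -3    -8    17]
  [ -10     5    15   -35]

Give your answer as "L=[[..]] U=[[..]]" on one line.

  R1 -= 2·R0 → [0,-1,3,-4]
  R2 -= 3·R0 → [0,0,-5,5]
  R3 -= -5·R0 → [0,0,10,-15]
  R2 -= 0·R1 → [0,0,-5,5]
  R3 -= 0·R1 → [0,0,10,-15]
  R3 -= -2·R2 → [0,0,0,-5]

L=[[1,0,0,0],[2,1,0,0],[3,0,1,0],[-5,0,-2,1]] U=[[2,-1,-1,4],[0,-1,3,-4],[0,0,-5,5],[0,0,0,-5]]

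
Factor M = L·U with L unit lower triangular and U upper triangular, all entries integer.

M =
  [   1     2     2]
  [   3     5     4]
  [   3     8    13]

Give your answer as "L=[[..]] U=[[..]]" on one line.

L=[[1,0,0],[3,1,0],[3,-2,1]] U=[[1,2,2],[0,-1,-2],[0,0,3]]

  r1 -= 3·r0 → [0,-1,-2]
  r2 -= 3·r0 → [0,2,7]
  r2 -= -2·r1 → [0,0,3]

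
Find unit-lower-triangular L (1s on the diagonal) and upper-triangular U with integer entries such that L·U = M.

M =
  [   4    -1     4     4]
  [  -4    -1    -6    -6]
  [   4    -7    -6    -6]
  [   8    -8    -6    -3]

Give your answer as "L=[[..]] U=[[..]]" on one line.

  R1 -= -1·R0 → [0,-2,-2,-2]
  R2 -= 1·R0 → [0,-6,-10,-10]
  R3 -= 2·R0 → [0,-6,-14,-11]
  R2 -= 3·R1 → [0,0,-4,-4]
  R3 -= 3·R1 → [0,0,-8,-5]
  R3 -= 2·R2 → [0,0,0,3]

L=[[1,0,0,0],[-1,1,0,0],[1,3,1,0],[2,3,2,1]] U=[[4,-1,4,4],[0,-2,-2,-2],[0,0,-4,-4],[0,0,0,3]]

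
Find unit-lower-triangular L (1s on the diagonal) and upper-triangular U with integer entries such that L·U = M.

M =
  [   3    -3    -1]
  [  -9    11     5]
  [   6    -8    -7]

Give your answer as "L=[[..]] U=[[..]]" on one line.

  r1 -= -3·r0 → [0,2,2]
  r2 -= 2·r0 → [0,-2,-5]
  r2 -= -1·r1 → [0,0,-3]

L=[[1,0,0],[-3,1,0],[2,-1,1]] U=[[3,-3,-1],[0,2,2],[0,0,-3]]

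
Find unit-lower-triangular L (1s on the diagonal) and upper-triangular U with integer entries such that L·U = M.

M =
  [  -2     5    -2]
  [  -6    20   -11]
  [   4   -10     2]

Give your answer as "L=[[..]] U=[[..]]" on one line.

  r1 -= 3·r0 → [0,5,-5]
  r2 -= -2·r0 → [0,0,-2]
  r2 -= 0·r1 → [0,0,-2]

L=[[1,0,0],[3,1,0],[-2,0,1]] U=[[-2,5,-2],[0,5,-5],[0,0,-2]]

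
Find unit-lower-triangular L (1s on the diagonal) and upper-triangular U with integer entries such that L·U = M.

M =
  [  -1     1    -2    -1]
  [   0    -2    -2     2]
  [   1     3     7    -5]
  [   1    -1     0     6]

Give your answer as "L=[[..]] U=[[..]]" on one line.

  R1 -= 0·R0 → [0,-2,-2,2]
  R2 -= -1·R0 → [0,4,5,-6]
  R3 -= -1·R0 → [0,0,-2,5]
  R2 -= -2·R1 → [0,0,1,-2]
  R3 -= 0·R1 → [0,0,-2,5]
  R3 -= -2·R2 → [0,0,0,1]

L=[[1,0,0,0],[0,1,0,0],[-1,-2,1,0],[-1,0,-2,1]] U=[[-1,1,-2,-1],[0,-2,-2,2],[0,0,1,-2],[0,0,0,1]]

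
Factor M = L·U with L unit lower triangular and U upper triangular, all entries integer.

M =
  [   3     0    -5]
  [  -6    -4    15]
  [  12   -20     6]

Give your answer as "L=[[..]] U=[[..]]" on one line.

L=[[1,0,0],[-2,1,0],[4,5,1]] U=[[3,0,-5],[0,-4,5],[0,0,1]]

  R1 -= -2·R0 → [0,-4,5]
  R2 -= 4·R0 → [0,-20,26]
  R2 -= 5·R1 → [0,0,1]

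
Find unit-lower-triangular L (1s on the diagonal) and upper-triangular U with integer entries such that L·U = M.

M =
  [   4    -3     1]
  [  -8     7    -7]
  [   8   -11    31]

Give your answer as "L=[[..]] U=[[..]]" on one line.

L=[[1,0,0],[-2,1,0],[2,-5,1]] U=[[4,-3,1],[0,1,-5],[0,0,4]]

  R1 -= -2·R0 → [0,1,-5]
  R2 -= 2·R0 → [0,-5,29]
  R2 -= -5·R1 → [0,0,4]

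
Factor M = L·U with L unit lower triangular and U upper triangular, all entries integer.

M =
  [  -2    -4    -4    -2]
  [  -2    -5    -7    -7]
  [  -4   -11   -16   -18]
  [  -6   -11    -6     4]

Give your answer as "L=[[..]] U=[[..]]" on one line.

L=[[1,0,0,0],[1,1,0,0],[2,3,1,0],[3,-1,3,1]] U=[[-2,-4,-4,-2],[0,-1,-3,-5],[0,0,1,1],[0,0,0,2]]

  row1 -= 1·row0 → [0,-1,-3,-5]
  row2 -= 2·row0 → [0,-3,-8,-14]
  row3 -= 3·row0 → [0,1,6,10]
  row2 -= 3·row1 → [0,0,1,1]
  row3 -= -1·row1 → [0,0,3,5]
  row3 -= 3·row2 → [0,0,0,2]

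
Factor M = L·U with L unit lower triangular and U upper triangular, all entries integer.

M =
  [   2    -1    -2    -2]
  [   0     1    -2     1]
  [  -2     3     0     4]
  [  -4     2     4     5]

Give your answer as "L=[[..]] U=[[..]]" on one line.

L=[[1,0,0,0],[0,1,0,0],[-1,2,1,0],[-2,0,0,1]] U=[[2,-1,-2,-2],[0,1,-2,1],[0,0,2,0],[0,0,0,1]]

  row1 -= 0·row0 → [0,1,-2,1]
  row2 -= -1·row0 → [0,2,-2,2]
  row3 -= -2·row0 → [0,0,0,1]
  row2 -= 2·row1 → [0,0,2,0]
  row3 -= 0·row1 → [0,0,0,1]
  row3 -= 0·row2 → [0,0,0,1]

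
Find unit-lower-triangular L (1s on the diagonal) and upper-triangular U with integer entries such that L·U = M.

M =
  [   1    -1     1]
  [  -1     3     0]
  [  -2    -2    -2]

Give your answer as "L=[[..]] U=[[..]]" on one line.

  r1 -= -1·r0 → [0,2,1]
  r2 -= -2·r0 → [0,-4,0]
  r2 -= -2·r1 → [0,0,2]

L=[[1,0,0],[-1,1,0],[-2,-2,1]] U=[[1,-1,1],[0,2,1],[0,0,2]]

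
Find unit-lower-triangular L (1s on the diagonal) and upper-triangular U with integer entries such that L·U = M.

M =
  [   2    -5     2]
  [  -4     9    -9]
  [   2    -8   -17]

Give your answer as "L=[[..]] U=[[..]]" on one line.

  R1 -= -2·R0 → [0,-1,-5]
  R2 -= 1·R0 → [0,-3,-19]
  R2 -= 3·R1 → [0,0,-4]

L=[[1,0,0],[-2,1,0],[1,3,1]] U=[[2,-5,2],[0,-1,-5],[0,0,-4]]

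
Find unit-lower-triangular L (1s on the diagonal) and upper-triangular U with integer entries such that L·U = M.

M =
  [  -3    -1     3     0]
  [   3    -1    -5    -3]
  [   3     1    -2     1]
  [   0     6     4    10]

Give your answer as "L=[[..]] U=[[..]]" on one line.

L=[[1,0,0,0],[-1,1,0,0],[-1,0,1,0],[0,-3,-2,1]] U=[[-3,-1,3,0],[0,-2,-2,-3],[0,0,1,1],[0,0,0,3]]

  r1 -= -1·r0 → [0,-2,-2,-3]
  r2 -= -1·r0 → [0,0,1,1]
  r3 -= 0·r0 → [0,6,4,10]
  r2 -= 0·r1 → [0,0,1,1]
  r3 -= -3·r1 → [0,0,-2,1]
  r3 -= -2·r2 → [0,0,0,3]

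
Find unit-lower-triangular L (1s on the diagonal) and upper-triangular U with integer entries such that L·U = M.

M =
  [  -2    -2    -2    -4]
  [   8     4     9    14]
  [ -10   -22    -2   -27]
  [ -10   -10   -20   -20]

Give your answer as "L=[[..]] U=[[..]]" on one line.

  R1 -= -4·R0 → [0,-4,1,-2]
  R2 -= 5·R0 → [0,-12,8,-7]
  R3 -= 5·R0 → [0,0,-10,0]
  R2 -= 3·R1 → [0,0,5,-1]
  R3 -= 0·R1 → [0,0,-10,0]
  R3 -= -2·R2 → [0,0,0,-2]

L=[[1,0,0,0],[-4,1,0,0],[5,3,1,0],[5,0,-2,1]] U=[[-2,-2,-2,-4],[0,-4,1,-2],[0,0,5,-1],[0,0,0,-2]]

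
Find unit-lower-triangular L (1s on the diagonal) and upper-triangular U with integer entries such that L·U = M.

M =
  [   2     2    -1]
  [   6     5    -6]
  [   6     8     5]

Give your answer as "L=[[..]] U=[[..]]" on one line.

L=[[1,0,0],[3,1,0],[3,-2,1]] U=[[2,2,-1],[0,-1,-3],[0,0,2]]

  R1 -= 3·R0 → [0,-1,-3]
  R2 -= 3·R0 → [0,2,8]
  R2 -= -2·R1 → [0,0,2]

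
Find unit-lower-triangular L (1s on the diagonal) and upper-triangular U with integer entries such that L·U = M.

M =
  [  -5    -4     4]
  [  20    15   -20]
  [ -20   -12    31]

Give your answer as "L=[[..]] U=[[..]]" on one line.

  r1 -= -4·r0 → [0,-1,-4]
  r2 -= 4·r0 → [0,4,15]
  r2 -= -4·r1 → [0,0,-1]

L=[[1,0,0],[-4,1,0],[4,-4,1]] U=[[-5,-4,4],[0,-1,-4],[0,0,-1]]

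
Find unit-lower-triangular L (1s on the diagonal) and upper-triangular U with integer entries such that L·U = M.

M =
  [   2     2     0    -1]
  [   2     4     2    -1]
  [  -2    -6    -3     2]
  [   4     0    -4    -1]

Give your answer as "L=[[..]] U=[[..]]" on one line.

L=[[1,0,0,0],[1,1,0,0],[-1,-2,1,0],[2,-2,0,1]] U=[[2,2,0,-1],[0,2,2,0],[0,0,1,1],[0,0,0,1]]

  R1 -= 1·R0 → [0,2,2,0]
  R2 -= -1·R0 → [0,-4,-3,1]
  R3 -= 2·R0 → [0,-4,-4,1]
  R2 -= -2·R1 → [0,0,1,1]
  R3 -= -2·R1 → [0,0,0,1]
  R3 -= 0·R2 → [0,0,0,1]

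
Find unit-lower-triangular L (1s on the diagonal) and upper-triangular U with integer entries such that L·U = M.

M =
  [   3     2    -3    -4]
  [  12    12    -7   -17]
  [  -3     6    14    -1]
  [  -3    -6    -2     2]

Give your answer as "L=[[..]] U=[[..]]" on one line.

L=[[1,0,0,0],[4,1,0,0],[-1,2,1,0],[-1,-1,0,1]] U=[[3,2,-3,-4],[0,4,5,-1],[0,0,1,-3],[0,0,0,-3]]

  R1 -= 4·R0 → [0,4,5,-1]
  R2 -= -1·R0 → [0,8,11,-5]
  R3 -= -1·R0 → [0,-4,-5,-2]
  R2 -= 2·R1 → [0,0,1,-3]
  R3 -= -1·R1 → [0,0,0,-3]
  R3 -= 0·R2 → [0,0,0,-3]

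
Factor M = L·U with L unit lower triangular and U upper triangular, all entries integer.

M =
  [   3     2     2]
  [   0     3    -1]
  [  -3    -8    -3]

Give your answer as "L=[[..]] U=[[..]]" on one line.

L=[[1,0,0],[0,1,0],[-1,-2,1]] U=[[3,2,2],[0,3,-1],[0,0,-3]]

  R1 -= 0·R0 → [0,3,-1]
  R2 -= -1·R0 → [0,-6,-1]
  R2 -= -2·R1 → [0,0,-3]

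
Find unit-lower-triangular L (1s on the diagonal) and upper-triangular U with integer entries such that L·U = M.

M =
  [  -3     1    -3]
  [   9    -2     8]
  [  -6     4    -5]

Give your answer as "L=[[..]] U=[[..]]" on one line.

L=[[1,0,0],[-3,1,0],[2,2,1]] U=[[-3,1,-3],[0,1,-1],[0,0,3]]

  row1 -= -3·row0 → [0,1,-1]
  row2 -= 2·row0 → [0,2,1]
  row2 -= 2·row1 → [0,0,3]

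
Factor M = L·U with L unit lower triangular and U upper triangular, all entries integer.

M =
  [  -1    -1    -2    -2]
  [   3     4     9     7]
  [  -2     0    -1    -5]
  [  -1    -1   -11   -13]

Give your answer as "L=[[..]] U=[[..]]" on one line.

L=[[1,0,0,0],[-3,1,0,0],[2,2,1,0],[1,0,3,1]] U=[[-1,-1,-2,-2],[0,1,3,1],[0,0,-3,-3],[0,0,0,-2]]

  row1 -= -3·row0 → [0,1,3,1]
  row2 -= 2·row0 → [0,2,3,-1]
  row3 -= 1·row0 → [0,0,-9,-11]
  row2 -= 2·row1 → [0,0,-3,-3]
  row3 -= 0·row1 → [0,0,-9,-11]
  row3 -= 3·row2 → [0,0,0,-2]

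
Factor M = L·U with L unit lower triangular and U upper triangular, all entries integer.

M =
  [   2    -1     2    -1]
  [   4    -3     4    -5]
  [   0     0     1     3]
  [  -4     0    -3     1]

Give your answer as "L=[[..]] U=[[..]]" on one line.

L=[[1,0,0,0],[2,1,0,0],[0,0,1,0],[-2,2,1,1]] U=[[2,-1,2,-1],[0,-1,0,-3],[0,0,1,3],[0,0,0,2]]

  r1 -= 2·r0 → [0,-1,0,-3]
  r2 -= 0·r0 → [0,0,1,3]
  r3 -= -2·r0 → [0,-2,1,-1]
  r2 -= 0·r1 → [0,0,1,3]
  r3 -= 2·r1 → [0,0,1,5]
  r3 -= 1·r2 → [0,0,0,2]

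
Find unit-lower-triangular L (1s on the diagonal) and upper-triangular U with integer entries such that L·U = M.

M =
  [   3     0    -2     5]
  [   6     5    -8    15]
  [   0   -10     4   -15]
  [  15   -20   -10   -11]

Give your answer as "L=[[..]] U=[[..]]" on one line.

L=[[1,0,0,0],[2,1,0,0],[0,-2,1,0],[5,-4,4,1]] U=[[3,0,-2,5],[0,5,-4,5],[0,0,-4,-5],[0,0,0,4]]

  r1 -= 2·r0 → [0,5,-4,5]
  r2 -= 0·r0 → [0,-10,4,-15]
  r3 -= 5·r0 → [0,-20,0,-36]
  r2 -= -2·r1 → [0,0,-4,-5]
  r3 -= -4·r1 → [0,0,-16,-16]
  r3 -= 4·r2 → [0,0,0,4]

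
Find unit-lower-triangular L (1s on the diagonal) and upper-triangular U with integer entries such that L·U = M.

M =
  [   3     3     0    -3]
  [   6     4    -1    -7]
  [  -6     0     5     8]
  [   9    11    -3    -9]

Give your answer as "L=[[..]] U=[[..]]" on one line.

L=[[1,0,0,0],[2,1,0,0],[-2,-3,1,0],[3,-1,-2,1]] U=[[3,3,0,-3],[0,-2,-1,-1],[0,0,2,-1],[0,0,0,-3]]

  row1 -= 2·row0 → [0,-2,-1,-1]
  row2 -= -2·row0 → [0,6,5,2]
  row3 -= 3·row0 → [0,2,-3,0]
  row2 -= -3·row1 → [0,0,2,-1]
  row3 -= -1·row1 → [0,0,-4,-1]
  row3 -= -2·row2 → [0,0,0,-3]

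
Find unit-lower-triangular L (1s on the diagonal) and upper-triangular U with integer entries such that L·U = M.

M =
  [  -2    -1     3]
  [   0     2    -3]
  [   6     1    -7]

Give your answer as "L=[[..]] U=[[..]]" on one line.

L=[[1,0,0],[0,1,0],[-3,-1,1]] U=[[-2,-1,3],[0,2,-3],[0,0,-1]]

  R1 -= 0·R0 → [0,2,-3]
  R2 -= -3·R0 → [0,-2,2]
  R2 -= -1·R1 → [0,0,-1]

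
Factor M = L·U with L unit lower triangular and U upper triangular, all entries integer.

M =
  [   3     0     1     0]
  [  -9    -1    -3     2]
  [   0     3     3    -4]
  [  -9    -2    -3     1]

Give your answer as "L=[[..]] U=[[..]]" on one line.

  r1 -= -3·r0 → [0,-1,0,2]
  r2 -= 0·r0 → [0,3,3,-4]
  r3 -= -3·r0 → [0,-2,0,1]
  r2 -= -3·r1 → [0,0,3,2]
  r3 -= 2·r1 → [0,0,0,-3]
  r3 -= 0·r2 → [0,0,0,-3]

L=[[1,0,0,0],[-3,1,0,0],[0,-3,1,0],[-3,2,0,1]] U=[[3,0,1,0],[0,-1,0,2],[0,0,3,2],[0,0,0,-3]]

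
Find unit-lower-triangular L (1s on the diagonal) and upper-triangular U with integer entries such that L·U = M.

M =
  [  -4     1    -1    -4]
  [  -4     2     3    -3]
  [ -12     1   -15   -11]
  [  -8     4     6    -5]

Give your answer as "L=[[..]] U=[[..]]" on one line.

L=[[1,0,0,0],[1,1,0,0],[3,-2,1,0],[2,2,0,1]] U=[[-4,1,-1,-4],[0,1,4,1],[0,0,-4,3],[0,0,0,1]]

  r1 -= 1·r0 → [0,1,4,1]
  r2 -= 3·r0 → [0,-2,-12,1]
  r3 -= 2·r0 → [0,2,8,3]
  r2 -= -2·r1 → [0,0,-4,3]
  r3 -= 2·r1 → [0,0,0,1]
  r3 -= 0·r2 → [0,0,0,1]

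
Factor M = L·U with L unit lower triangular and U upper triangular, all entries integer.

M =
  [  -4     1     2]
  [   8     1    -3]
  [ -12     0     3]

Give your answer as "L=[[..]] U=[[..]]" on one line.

  row1 -= -2·row0 → [0,3,1]
  row2 -= 3·row0 → [0,-3,-3]
  row2 -= -1·row1 → [0,0,-2]

L=[[1,0,0],[-2,1,0],[3,-1,1]] U=[[-4,1,2],[0,3,1],[0,0,-2]]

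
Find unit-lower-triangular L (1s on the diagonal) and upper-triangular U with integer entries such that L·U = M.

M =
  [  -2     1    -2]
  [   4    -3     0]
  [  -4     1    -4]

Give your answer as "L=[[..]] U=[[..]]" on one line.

L=[[1,0,0],[-2,1,0],[2,1,1]] U=[[-2,1,-2],[0,-1,-4],[0,0,4]]

  R1 -= -2·R0 → [0,-1,-4]
  R2 -= 2·R0 → [0,-1,0]
  R2 -= 1·R1 → [0,0,4]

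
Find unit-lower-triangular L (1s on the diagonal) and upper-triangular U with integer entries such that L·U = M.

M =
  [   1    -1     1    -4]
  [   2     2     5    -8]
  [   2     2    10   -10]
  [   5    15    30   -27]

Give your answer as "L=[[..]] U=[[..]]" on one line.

  r1 -= 2·r0 → [0,4,3,0]
  r2 -= 2·r0 → [0,4,8,-2]
  r3 -= 5·r0 → [0,20,25,-7]
  r2 -= 1·r1 → [0,0,5,-2]
  r3 -= 5·r1 → [0,0,10,-7]
  r3 -= 2·r2 → [0,0,0,-3]

L=[[1,0,0,0],[2,1,0,0],[2,1,1,0],[5,5,2,1]] U=[[1,-1,1,-4],[0,4,3,0],[0,0,5,-2],[0,0,0,-3]]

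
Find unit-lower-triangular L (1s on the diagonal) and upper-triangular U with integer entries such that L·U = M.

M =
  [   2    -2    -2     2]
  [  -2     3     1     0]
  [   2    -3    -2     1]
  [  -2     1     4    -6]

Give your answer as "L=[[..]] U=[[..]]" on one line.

L=[[1,0,0,0],[-1,1,0,0],[1,-1,1,0],[-1,-1,-1,1]] U=[[2,-2,-2,2],[0,1,-1,2],[0,0,-1,1],[0,0,0,-1]]

  R1 -= -1·R0 → [0,1,-1,2]
  R2 -= 1·R0 → [0,-1,0,-1]
  R3 -= -1·R0 → [0,-1,2,-4]
  R2 -= -1·R1 → [0,0,-1,1]
  R3 -= -1·R1 → [0,0,1,-2]
  R3 -= -1·R2 → [0,0,0,-1]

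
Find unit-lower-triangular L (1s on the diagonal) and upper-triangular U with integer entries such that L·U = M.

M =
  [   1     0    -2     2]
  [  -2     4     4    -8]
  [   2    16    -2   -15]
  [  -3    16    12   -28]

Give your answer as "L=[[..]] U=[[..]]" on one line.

L=[[1,0,0,0],[-2,1,0,0],[2,4,1,0],[-3,4,3,1]] U=[[1,0,-2,2],[0,4,0,-4],[0,0,2,-3],[0,0,0,3]]

  r1 -= -2·r0 → [0,4,0,-4]
  r2 -= 2·r0 → [0,16,2,-19]
  r3 -= -3·r0 → [0,16,6,-22]
  r2 -= 4·r1 → [0,0,2,-3]
  r3 -= 4·r1 → [0,0,6,-6]
  r3 -= 3·r2 → [0,0,0,3]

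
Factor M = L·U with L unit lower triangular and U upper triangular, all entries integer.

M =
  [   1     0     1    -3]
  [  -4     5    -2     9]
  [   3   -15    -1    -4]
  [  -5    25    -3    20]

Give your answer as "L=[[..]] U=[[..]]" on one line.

L=[[1,0,0,0],[-4,1,0,0],[3,-3,1,0],[-5,5,-4,1]] U=[[1,0,1,-3],[0,5,2,-3],[0,0,2,-4],[0,0,0,4]]

  row1 -= -4·row0 → [0,5,2,-3]
  row2 -= 3·row0 → [0,-15,-4,5]
  row3 -= -5·row0 → [0,25,2,5]
  row2 -= -3·row1 → [0,0,2,-4]
  row3 -= 5·row1 → [0,0,-8,20]
  row3 -= -4·row2 → [0,0,0,4]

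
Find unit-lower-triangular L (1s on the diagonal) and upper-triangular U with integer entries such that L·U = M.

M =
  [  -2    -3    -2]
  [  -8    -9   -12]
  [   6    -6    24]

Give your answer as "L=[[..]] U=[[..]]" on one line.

L=[[1,0,0],[4,1,0],[-3,-5,1]] U=[[-2,-3,-2],[0,3,-4],[0,0,-2]]

  row1 -= 4·row0 → [0,3,-4]
  row2 -= -3·row0 → [0,-15,18]
  row2 -= -5·row1 → [0,0,-2]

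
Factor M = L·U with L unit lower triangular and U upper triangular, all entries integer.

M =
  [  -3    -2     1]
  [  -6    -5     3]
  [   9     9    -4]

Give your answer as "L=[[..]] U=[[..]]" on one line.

  R1 -= 2·R0 → [0,-1,1]
  R2 -= -3·R0 → [0,3,-1]
  R2 -= -3·R1 → [0,0,2]

L=[[1,0,0],[2,1,0],[-3,-3,1]] U=[[-3,-2,1],[0,-1,1],[0,0,2]]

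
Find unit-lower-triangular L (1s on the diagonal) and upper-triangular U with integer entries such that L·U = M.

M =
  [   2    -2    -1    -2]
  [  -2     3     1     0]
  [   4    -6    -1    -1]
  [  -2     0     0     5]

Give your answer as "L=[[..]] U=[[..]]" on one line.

  r1 -= -1·r0 → [0,1,0,-2]
  r2 -= 2·r0 → [0,-2,1,3]
  r3 -= -1·r0 → [0,-2,-1,3]
  r2 -= -2·r1 → [0,0,1,-1]
  r3 -= -2·r1 → [0,0,-1,-1]
  r3 -= -1·r2 → [0,0,0,-2]

L=[[1,0,0,0],[-1,1,0,0],[2,-2,1,0],[-1,-2,-1,1]] U=[[2,-2,-1,-2],[0,1,0,-2],[0,0,1,-1],[0,0,0,-2]]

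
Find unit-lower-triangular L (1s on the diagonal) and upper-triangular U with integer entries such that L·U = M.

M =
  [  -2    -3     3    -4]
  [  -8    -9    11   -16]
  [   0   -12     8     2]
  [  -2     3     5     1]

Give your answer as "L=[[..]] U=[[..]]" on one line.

L=[[1,0,0,0],[4,1,0,0],[0,-4,1,0],[1,2,1,1]] U=[[-2,-3,3,-4],[0,3,-1,0],[0,0,4,2],[0,0,0,3]]

  R1 -= 4·R0 → [0,3,-1,0]
  R2 -= 0·R0 → [0,-12,8,2]
  R3 -= 1·R0 → [0,6,2,5]
  R2 -= -4·R1 → [0,0,4,2]
  R3 -= 2·R1 → [0,0,4,5]
  R3 -= 1·R2 → [0,0,0,3]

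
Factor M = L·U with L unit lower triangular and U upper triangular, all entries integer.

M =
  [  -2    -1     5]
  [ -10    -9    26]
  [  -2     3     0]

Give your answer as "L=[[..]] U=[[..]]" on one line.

L=[[1,0,0],[5,1,0],[1,-1,1]] U=[[-2,-1,5],[0,-4,1],[0,0,-4]]

  R1 -= 5·R0 → [0,-4,1]
  R2 -= 1·R0 → [0,4,-5]
  R2 -= -1·R1 → [0,0,-4]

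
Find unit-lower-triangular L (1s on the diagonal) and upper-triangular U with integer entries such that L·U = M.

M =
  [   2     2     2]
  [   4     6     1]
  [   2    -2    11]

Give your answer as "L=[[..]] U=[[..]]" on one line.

L=[[1,0,0],[2,1,0],[1,-2,1]] U=[[2,2,2],[0,2,-3],[0,0,3]]

  R1 -= 2·R0 → [0,2,-3]
  R2 -= 1·R0 → [0,-4,9]
  R2 -= -2·R1 → [0,0,3]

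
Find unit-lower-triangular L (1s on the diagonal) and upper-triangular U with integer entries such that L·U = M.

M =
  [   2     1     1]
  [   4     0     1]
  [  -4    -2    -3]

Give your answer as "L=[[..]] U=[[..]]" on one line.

  r1 -= 2·r0 → [0,-2,-1]
  r2 -= -2·r0 → [0,0,-1]
  r2 -= 0·r1 → [0,0,-1]

L=[[1,0,0],[2,1,0],[-2,0,1]] U=[[2,1,1],[0,-2,-1],[0,0,-1]]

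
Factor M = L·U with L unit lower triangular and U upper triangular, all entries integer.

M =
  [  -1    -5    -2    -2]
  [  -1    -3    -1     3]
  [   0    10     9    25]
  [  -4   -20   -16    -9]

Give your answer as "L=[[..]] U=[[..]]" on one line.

  R1 -= 1·R0 → [0,2,1,5]
  R2 -= 0·R0 → [0,10,9,25]
  R3 -= 4·R0 → [0,0,-8,-1]
  R2 -= 5·R1 → [0,0,4,0]
  R3 -= 0·R1 → [0,0,-8,-1]
  R3 -= -2·R2 → [0,0,0,-1]

L=[[1,0,0,0],[1,1,0,0],[0,5,1,0],[4,0,-2,1]] U=[[-1,-5,-2,-2],[0,2,1,5],[0,0,4,0],[0,0,0,-1]]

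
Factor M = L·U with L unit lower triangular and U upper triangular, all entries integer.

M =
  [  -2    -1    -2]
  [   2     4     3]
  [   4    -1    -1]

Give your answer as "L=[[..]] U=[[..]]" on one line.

  row1 -= -1·row0 → [0,3,1]
  row2 -= -2·row0 → [0,-3,-5]
  row2 -= -1·row1 → [0,0,-4]

L=[[1,0,0],[-1,1,0],[-2,-1,1]] U=[[-2,-1,-2],[0,3,1],[0,0,-4]]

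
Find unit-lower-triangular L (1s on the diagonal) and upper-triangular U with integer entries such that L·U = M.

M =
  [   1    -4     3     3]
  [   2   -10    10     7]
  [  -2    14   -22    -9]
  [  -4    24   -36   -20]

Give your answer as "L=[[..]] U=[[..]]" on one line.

L=[[1,0,0,0],[2,1,0,0],[-2,-3,1,0],[-4,-4,2,1]] U=[[1,-4,3,3],[0,-2,4,1],[0,0,-4,0],[0,0,0,-4]]

  R1 -= 2·R0 → [0,-2,4,1]
  R2 -= -2·R0 → [0,6,-16,-3]
  R3 -= -4·R0 → [0,8,-24,-8]
  R2 -= -3·R1 → [0,0,-4,0]
  R3 -= -4·R1 → [0,0,-8,-4]
  R3 -= 2·R2 → [0,0,0,-4]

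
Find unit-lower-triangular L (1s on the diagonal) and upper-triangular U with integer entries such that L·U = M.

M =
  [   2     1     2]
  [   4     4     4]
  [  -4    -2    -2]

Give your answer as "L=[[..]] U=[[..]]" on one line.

  r1 -= 2·r0 → [0,2,0]
  r2 -= -2·r0 → [0,0,2]
  r2 -= 0·r1 → [0,0,2]

L=[[1,0,0],[2,1,0],[-2,0,1]] U=[[2,1,2],[0,2,0],[0,0,2]]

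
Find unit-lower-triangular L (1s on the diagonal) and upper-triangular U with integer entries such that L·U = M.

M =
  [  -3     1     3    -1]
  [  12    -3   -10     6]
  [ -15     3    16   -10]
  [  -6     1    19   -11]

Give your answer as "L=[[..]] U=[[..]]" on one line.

  r1 -= -4·r0 → [0,1,2,2]
  r2 -= 5·r0 → [0,-2,1,-5]
  r3 -= 2·r0 → [0,-1,13,-9]
  r2 -= -2·r1 → [0,0,5,-1]
  r3 -= -1·r1 → [0,0,15,-7]
  r3 -= 3·r2 → [0,0,0,-4]

L=[[1,0,0,0],[-4,1,0,0],[5,-2,1,0],[2,-1,3,1]] U=[[-3,1,3,-1],[0,1,2,2],[0,0,5,-1],[0,0,0,-4]]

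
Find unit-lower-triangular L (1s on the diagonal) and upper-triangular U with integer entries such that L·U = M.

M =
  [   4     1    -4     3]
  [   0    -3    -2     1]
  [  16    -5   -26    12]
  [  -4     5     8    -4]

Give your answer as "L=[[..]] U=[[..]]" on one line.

  R1 -= 0·R0 → [0,-3,-2,1]
  R2 -= 4·R0 → [0,-9,-10,0]
  R3 -= -1·R0 → [0,6,4,-1]
  R2 -= 3·R1 → [0,0,-4,-3]
  R3 -= -2·R1 → [0,0,0,1]
  R3 -= 0·R2 → [0,0,0,1]

L=[[1,0,0,0],[0,1,0,0],[4,3,1,0],[-1,-2,0,1]] U=[[4,1,-4,3],[0,-3,-2,1],[0,0,-4,-3],[0,0,0,1]]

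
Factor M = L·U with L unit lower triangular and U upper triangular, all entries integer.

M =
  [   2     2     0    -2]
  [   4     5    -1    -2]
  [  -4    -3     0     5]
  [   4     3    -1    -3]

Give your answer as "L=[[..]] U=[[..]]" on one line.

L=[[1,0,0,0],[2,1,0,0],[-2,1,1,0],[2,-1,-2,1]] U=[[2,2,0,-2],[0,1,-1,2],[0,0,1,-1],[0,0,0,1]]

  R1 -= 2·R0 → [0,1,-1,2]
  R2 -= -2·R0 → [0,1,0,1]
  R3 -= 2·R0 → [0,-1,-1,1]
  R2 -= 1·R1 → [0,0,1,-1]
  R3 -= -1·R1 → [0,0,-2,3]
  R3 -= -2·R2 → [0,0,0,1]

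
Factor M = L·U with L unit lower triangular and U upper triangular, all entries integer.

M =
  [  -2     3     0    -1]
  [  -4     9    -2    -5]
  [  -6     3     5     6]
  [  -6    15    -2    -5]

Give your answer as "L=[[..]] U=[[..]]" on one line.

  row1 -= 2·row0 → [0,3,-2,-3]
  row2 -= 3·row0 → [0,-6,5,9]
  row3 -= 3·row0 → [0,6,-2,-2]
  row2 -= -2·row1 → [0,0,1,3]
  row3 -= 2·row1 → [0,0,2,4]
  row3 -= 2·row2 → [0,0,0,-2]

L=[[1,0,0,0],[2,1,0,0],[3,-2,1,0],[3,2,2,1]] U=[[-2,3,0,-1],[0,3,-2,-3],[0,0,1,3],[0,0,0,-2]]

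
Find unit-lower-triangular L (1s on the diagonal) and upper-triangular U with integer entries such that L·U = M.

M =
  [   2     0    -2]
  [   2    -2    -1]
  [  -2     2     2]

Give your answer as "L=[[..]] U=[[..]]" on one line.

  R1 -= 1·R0 → [0,-2,1]
  R2 -= -1·R0 → [0,2,0]
  R2 -= -1·R1 → [0,0,1]

L=[[1,0,0],[1,1,0],[-1,-1,1]] U=[[2,0,-2],[0,-2,1],[0,0,1]]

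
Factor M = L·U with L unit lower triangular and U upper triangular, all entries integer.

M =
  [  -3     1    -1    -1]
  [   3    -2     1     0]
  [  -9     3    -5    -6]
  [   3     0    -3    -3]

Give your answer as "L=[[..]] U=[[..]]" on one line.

L=[[1,0,0,0],[-1,1,0,0],[3,0,1,0],[-1,-1,2,1]] U=[[-3,1,-1,-1],[0,-1,0,-1],[0,0,-2,-3],[0,0,0,1]]

  r1 -= -1·r0 → [0,-1,0,-1]
  r2 -= 3·r0 → [0,0,-2,-3]
  r3 -= -1·r0 → [0,1,-4,-4]
  r2 -= 0·r1 → [0,0,-2,-3]
  r3 -= -1·r1 → [0,0,-4,-5]
  r3 -= 2·r2 → [0,0,0,1]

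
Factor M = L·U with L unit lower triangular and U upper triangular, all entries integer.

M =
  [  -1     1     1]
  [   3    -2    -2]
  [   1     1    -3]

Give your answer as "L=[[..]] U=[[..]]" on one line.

L=[[1,0,0],[-3,1,0],[-1,2,1]] U=[[-1,1,1],[0,1,1],[0,0,-4]]

  row1 -= -3·row0 → [0,1,1]
  row2 -= -1·row0 → [0,2,-2]
  row2 -= 2·row1 → [0,0,-4]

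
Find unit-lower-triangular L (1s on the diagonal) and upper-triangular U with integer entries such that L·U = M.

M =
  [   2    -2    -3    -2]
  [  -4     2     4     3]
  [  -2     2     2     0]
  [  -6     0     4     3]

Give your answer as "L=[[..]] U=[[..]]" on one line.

  r1 -= -2·r0 → [0,-2,-2,-1]
  r2 -= -1·r0 → [0,0,-1,-2]
  r3 -= -3·r0 → [0,-6,-5,-3]
  r2 -= 0·r1 → [0,0,-1,-2]
  r3 -= 3·r1 → [0,0,1,0]
  r3 -= -1·r2 → [0,0,0,-2]

L=[[1,0,0,0],[-2,1,0,0],[-1,0,1,0],[-3,3,-1,1]] U=[[2,-2,-3,-2],[0,-2,-2,-1],[0,0,-1,-2],[0,0,0,-2]]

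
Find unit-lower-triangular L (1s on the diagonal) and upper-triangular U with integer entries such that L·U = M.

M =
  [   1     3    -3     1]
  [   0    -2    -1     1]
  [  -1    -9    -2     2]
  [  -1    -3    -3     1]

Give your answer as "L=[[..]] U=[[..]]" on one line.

L=[[1,0,0,0],[0,1,0,0],[-1,3,1,0],[-1,0,3,1]] U=[[1,3,-3,1],[0,-2,-1,1],[0,0,-2,0],[0,0,0,2]]

  row1 -= 0·row0 → [0,-2,-1,1]
  row2 -= -1·row0 → [0,-6,-5,3]
  row3 -= -1·row0 → [0,0,-6,2]
  row2 -= 3·row1 → [0,0,-2,0]
  row3 -= 0·row1 → [0,0,-6,2]
  row3 -= 3·row2 → [0,0,0,2]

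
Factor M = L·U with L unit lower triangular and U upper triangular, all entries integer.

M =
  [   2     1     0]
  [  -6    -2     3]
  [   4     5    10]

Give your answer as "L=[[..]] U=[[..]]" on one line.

L=[[1,0,0],[-3,1,0],[2,3,1]] U=[[2,1,0],[0,1,3],[0,0,1]]

  r1 -= -3·r0 → [0,1,3]
  r2 -= 2·r0 → [0,3,10]
  r2 -= 3·r1 → [0,0,1]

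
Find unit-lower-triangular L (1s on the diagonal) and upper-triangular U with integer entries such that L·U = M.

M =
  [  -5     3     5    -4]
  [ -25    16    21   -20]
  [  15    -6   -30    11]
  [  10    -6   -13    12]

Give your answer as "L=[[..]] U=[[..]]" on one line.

  row1 -= 5·row0 → [0,1,-4,0]
  row2 -= -3·row0 → [0,3,-15,-1]
  row3 -= -2·row0 → [0,0,-3,4]
  row2 -= 3·row1 → [0,0,-3,-1]
  row3 -= 0·row1 → [0,0,-3,4]
  row3 -= 1·row2 → [0,0,0,5]

L=[[1,0,0,0],[5,1,0,0],[-3,3,1,0],[-2,0,1,1]] U=[[-5,3,5,-4],[0,1,-4,0],[0,0,-3,-1],[0,0,0,5]]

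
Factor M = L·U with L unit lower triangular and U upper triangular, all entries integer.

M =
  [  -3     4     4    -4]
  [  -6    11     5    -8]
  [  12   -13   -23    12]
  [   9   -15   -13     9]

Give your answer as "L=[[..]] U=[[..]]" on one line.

  r1 -= 2·r0 → [0,3,-3,0]
  r2 -= -4·r0 → [0,3,-7,-4]
  r3 -= -3·r0 → [0,-3,-1,-3]
  r2 -= 1·r1 → [0,0,-4,-4]
  r3 -= -1·r1 → [0,0,-4,-3]
  r3 -= 1·r2 → [0,0,0,1]

L=[[1,0,0,0],[2,1,0,0],[-4,1,1,0],[-3,-1,1,1]] U=[[-3,4,4,-4],[0,3,-3,0],[0,0,-4,-4],[0,0,0,1]]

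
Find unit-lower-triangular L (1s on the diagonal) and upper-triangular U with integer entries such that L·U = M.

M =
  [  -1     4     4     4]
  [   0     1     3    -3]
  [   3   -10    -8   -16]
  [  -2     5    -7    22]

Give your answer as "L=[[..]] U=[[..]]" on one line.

  R1 -= 0·R0 → [0,1,3,-3]
  R2 -= -3·R0 → [0,2,4,-4]
  R3 -= 2·R0 → [0,-3,-15,14]
  R2 -= 2·R1 → [0,0,-2,2]
  R3 -= -3·R1 → [0,0,-6,5]
  R3 -= 3·R2 → [0,0,0,-1]

L=[[1,0,0,0],[0,1,0,0],[-3,2,1,0],[2,-3,3,1]] U=[[-1,4,4,4],[0,1,3,-3],[0,0,-2,2],[0,0,0,-1]]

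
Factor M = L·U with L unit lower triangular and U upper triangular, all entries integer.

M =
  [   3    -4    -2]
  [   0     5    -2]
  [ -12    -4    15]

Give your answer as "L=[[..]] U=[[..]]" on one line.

L=[[1,0,0],[0,1,0],[-4,-4,1]] U=[[3,-4,-2],[0,5,-2],[0,0,-1]]

  r1 -= 0·r0 → [0,5,-2]
  r2 -= -4·r0 → [0,-20,7]
  r2 -= -4·r1 → [0,0,-1]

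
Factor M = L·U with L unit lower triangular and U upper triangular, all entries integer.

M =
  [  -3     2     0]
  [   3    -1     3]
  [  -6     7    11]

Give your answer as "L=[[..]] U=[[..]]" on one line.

L=[[1,0,0],[-1,1,0],[2,3,1]] U=[[-3,2,0],[0,1,3],[0,0,2]]

  R1 -= -1·R0 → [0,1,3]
  R2 -= 2·R0 → [0,3,11]
  R2 -= 3·R1 → [0,0,2]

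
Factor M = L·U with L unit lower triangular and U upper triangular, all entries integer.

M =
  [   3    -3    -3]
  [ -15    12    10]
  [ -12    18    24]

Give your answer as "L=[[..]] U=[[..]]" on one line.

L=[[1,0,0],[-5,1,0],[-4,-2,1]] U=[[3,-3,-3],[0,-3,-5],[0,0,2]]

  R1 -= -5·R0 → [0,-3,-5]
  R2 -= -4·R0 → [0,6,12]
  R2 -= -2·R1 → [0,0,2]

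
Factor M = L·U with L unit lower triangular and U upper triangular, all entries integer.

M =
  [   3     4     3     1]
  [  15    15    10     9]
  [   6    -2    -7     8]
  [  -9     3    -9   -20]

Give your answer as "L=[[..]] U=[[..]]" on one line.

L=[[1,0,0,0],[5,1,0,0],[2,2,1,0],[-3,-3,5,1]] U=[[3,4,3,1],[0,-5,-5,4],[0,0,-3,-2],[0,0,0,5]]

  row1 -= 5·row0 → [0,-5,-5,4]
  row2 -= 2·row0 → [0,-10,-13,6]
  row3 -= -3·row0 → [0,15,0,-17]
  row2 -= 2·row1 → [0,0,-3,-2]
  row3 -= -3·row1 → [0,0,-15,-5]
  row3 -= 5·row2 → [0,0,0,5]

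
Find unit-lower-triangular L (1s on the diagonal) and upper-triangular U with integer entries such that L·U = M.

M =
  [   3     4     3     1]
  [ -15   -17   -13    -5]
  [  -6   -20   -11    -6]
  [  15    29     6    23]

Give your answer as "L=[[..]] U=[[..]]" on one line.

  R1 -= -5·R0 → [0,3,2,0]
  R2 -= -2·R0 → [0,-12,-5,-4]
  R3 -= 5·R0 → [0,9,-9,18]
  R2 -= -4·R1 → [0,0,3,-4]
  R3 -= 3·R1 → [0,0,-15,18]
  R3 -= -5·R2 → [0,0,0,-2]

L=[[1,0,0,0],[-5,1,0,0],[-2,-4,1,0],[5,3,-5,1]] U=[[3,4,3,1],[0,3,2,0],[0,0,3,-4],[0,0,0,-2]]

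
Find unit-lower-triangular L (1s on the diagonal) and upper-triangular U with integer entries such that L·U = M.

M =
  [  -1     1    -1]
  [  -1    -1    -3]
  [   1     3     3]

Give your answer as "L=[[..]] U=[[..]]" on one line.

L=[[1,0,0],[1,1,0],[-1,-2,1]] U=[[-1,1,-1],[0,-2,-2],[0,0,-2]]

  R1 -= 1·R0 → [0,-2,-2]
  R2 -= -1·R0 → [0,4,2]
  R2 -= -2·R1 → [0,0,-2]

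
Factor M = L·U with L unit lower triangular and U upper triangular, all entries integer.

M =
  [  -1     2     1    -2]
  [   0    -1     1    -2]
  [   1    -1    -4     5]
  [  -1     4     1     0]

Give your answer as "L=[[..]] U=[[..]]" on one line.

L=[[1,0,0,0],[0,1,0,0],[-1,-1,1,0],[1,-2,-1,1]] U=[[-1,2,1,-2],[0,-1,1,-2],[0,0,-2,1],[0,0,0,-1]]

  row1 -= 0·row0 → [0,-1,1,-2]
  row2 -= -1·row0 → [0,1,-3,3]
  row3 -= 1·row0 → [0,2,0,2]
  row2 -= -1·row1 → [0,0,-2,1]
  row3 -= -2·row1 → [0,0,2,-2]
  row3 -= -1·row2 → [0,0,0,-1]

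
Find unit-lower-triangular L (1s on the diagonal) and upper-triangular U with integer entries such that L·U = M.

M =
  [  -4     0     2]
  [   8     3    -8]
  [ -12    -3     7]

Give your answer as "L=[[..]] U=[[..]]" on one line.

L=[[1,0,0],[-2,1,0],[3,-1,1]] U=[[-4,0,2],[0,3,-4],[0,0,-3]]

  row1 -= -2·row0 → [0,3,-4]
  row2 -= 3·row0 → [0,-3,1]
  row2 -= -1·row1 → [0,0,-3]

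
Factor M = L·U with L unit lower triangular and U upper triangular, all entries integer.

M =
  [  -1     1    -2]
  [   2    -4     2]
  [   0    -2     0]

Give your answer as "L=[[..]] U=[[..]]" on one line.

  row1 -= -2·row0 → [0,-2,-2]
  row2 -= 0·row0 → [0,-2,0]
  row2 -= 1·row1 → [0,0,2]

L=[[1,0,0],[-2,1,0],[0,1,1]] U=[[-1,1,-2],[0,-2,-2],[0,0,2]]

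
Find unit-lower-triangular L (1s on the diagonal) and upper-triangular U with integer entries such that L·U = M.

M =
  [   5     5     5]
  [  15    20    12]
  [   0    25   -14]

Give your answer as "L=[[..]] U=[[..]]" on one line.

  row1 -= 3·row0 → [0,5,-3]
  row2 -= 0·row0 → [0,25,-14]
  row2 -= 5·row1 → [0,0,1]

L=[[1,0,0],[3,1,0],[0,5,1]] U=[[5,5,5],[0,5,-3],[0,0,1]]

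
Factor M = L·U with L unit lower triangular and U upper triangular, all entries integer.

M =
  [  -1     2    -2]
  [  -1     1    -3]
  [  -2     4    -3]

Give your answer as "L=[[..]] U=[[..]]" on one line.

L=[[1,0,0],[1,1,0],[2,0,1]] U=[[-1,2,-2],[0,-1,-1],[0,0,1]]

  row1 -= 1·row0 → [0,-1,-1]
  row2 -= 2·row0 → [0,0,1]
  row2 -= 0·row1 → [0,0,1]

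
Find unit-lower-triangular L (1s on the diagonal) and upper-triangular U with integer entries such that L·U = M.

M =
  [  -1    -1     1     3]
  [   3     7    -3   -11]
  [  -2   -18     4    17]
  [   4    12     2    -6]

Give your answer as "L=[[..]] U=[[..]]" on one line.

L=[[1,0,0,0],[-3,1,0,0],[2,-4,1,0],[-4,2,3,1]] U=[[-1,-1,1,3],[0,4,0,-2],[0,0,2,3],[0,0,0,1]]

  R1 -= -3·R0 → [0,4,0,-2]
  R2 -= 2·R0 → [0,-16,2,11]
  R3 -= -4·R0 → [0,8,6,6]
  R2 -= -4·R1 → [0,0,2,3]
  R3 -= 2·R1 → [0,0,6,10]
  R3 -= 3·R2 → [0,0,0,1]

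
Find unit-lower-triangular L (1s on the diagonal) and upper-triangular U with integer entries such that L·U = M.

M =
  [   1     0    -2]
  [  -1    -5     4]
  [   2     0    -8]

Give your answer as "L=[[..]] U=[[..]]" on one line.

  r1 -= -1·r0 → [0,-5,2]
  r2 -= 2·r0 → [0,0,-4]
  r2 -= 0·r1 → [0,0,-4]

L=[[1,0,0],[-1,1,0],[2,0,1]] U=[[1,0,-2],[0,-5,2],[0,0,-4]]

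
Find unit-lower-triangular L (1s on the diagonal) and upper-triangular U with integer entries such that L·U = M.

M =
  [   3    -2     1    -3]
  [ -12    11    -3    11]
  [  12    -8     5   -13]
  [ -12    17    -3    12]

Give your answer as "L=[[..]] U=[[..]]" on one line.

L=[[1,0,0,0],[-4,1,0,0],[4,0,1,0],[-4,3,-2,1]] U=[[3,-2,1,-3],[0,3,1,-1],[0,0,1,-1],[0,0,0,1]]

  row1 -= -4·row0 → [0,3,1,-1]
  row2 -= 4·row0 → [0,0,1,-1]
  row3 -= -4·row0 → [0,9,1,0]
  row2 -= 0·row1 → [0,0,1,-1]
  row3 -= 3·row1 → [0,0,-2,3]
  row3 -= -2·row2 → [0,0,0,1]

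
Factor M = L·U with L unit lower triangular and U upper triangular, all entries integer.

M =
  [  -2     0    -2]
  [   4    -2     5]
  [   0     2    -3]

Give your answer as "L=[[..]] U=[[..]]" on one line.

  row1 -= -2·row0 → [0,-2,1]
  row2 -= 0·row0 → [0,2,-3]
  row2 -= -1·row1 → [0,0,-2]

L=[[1,0,0],[-2,1,0],[0,-1,1]] U=[[-2,0,-2],[0,-2,1],[0,0,-2]]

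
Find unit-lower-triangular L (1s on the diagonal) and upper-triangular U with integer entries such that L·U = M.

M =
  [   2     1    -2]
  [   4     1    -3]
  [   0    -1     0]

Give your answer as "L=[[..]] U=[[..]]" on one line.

  row1 -= 2·row0 → [0,-1,1]
  row2 -= 0·row0 → [0,-1,0]
  row2 -= 1·row1 → [0,0,-1]

L=[[1,0,0],[2,1,0],[0,1,1]] U=[[2,1,-2],[0,-1,1],[0,0,-1]]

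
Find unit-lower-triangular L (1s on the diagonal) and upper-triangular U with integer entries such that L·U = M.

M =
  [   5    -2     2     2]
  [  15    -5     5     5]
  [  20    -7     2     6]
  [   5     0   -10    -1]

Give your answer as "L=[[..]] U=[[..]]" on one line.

  r1 -= 3·r0 → [0,1,-1,-1]
  r2 -= 4·r0 → [0,1,-6,-2]
  r3 -= 1·r0 → [0,2,-12,-3]
  r2 -= 1·r1 → [0,0,-5,-1]
  r3 -= 2·r1 → [0,0,-10,-1]
  r3 -= 2·r2 → [0,0,0,1]

L=[[1,0,0,0],[3,1,0,0],[4,1,1,0],[1,2,2,1]] U=[[5,-2,2,2],[0,1,-1,-1],[0,0,-5,-1],[0,0,0,1]]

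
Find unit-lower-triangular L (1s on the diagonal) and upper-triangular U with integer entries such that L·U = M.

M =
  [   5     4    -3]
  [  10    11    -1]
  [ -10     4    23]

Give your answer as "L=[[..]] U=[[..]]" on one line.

  r1 -= 2·r0 → [0,3,5]
  r2 -= -2·r0 → [0,12,17]
  r2 -= 4·r1 → [0,0,-3]

L=[[1,0,0],[2,1,0],[-2,4,1]] U=[[5,4,-3],[0,3,5],[0,0,-3]]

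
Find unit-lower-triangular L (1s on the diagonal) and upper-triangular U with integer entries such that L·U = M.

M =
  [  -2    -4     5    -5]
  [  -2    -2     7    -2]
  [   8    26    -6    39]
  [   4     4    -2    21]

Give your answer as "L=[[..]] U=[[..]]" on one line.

L=[[1,0,0,0],[1,1,0,0],[-4,5,1,0],[-2,-2,3,1]] U=[[-2,-4,5,-5],[0,2,2,3],[0,0,4,4],[0,0,0,5]]

  row1 -= 1·row0 → [0,2,2,3]
  row2 -= -4·row0 → [0,10,14,19]
  row3 -= -2·row0 → [0,-4,8,11]
  row2 -= 5·row1 → [0,0,4,4]
  row3 -= -2·row1 → [0,0,12,17]
  row3 -= 3·row2 → [0,0,0,5]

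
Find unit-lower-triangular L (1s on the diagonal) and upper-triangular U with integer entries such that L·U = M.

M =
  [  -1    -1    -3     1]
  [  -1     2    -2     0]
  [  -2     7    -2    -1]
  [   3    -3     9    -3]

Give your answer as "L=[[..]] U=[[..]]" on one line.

L=[[1,0,0,0],[1,1,0,0],[2,3,1,0],[-3,-2,2,1]] U=[[-1,-1,-3,1],[0,3,1,-1],[0,0,1,0],[0,0,0,-2]]

  row1 -= 1·row0 → [0,3,1,-1]
  row2 -= 2·row0 → [0,9,4,-3]
  row3 -= -3·row0 → [0,-6,0,0]
  row2 -= 3·row1 → [0,0,1,0]
  row3 -= -2·row1 → [0,0,2,-2]
  row3 -= 2·row2 → [0,0,0,-2]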